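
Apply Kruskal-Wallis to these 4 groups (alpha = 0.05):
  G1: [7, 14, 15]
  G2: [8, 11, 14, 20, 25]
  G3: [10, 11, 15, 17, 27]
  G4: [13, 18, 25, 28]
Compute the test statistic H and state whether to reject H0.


Step 1: Combine all N = 17 observations and assign midranks.
sorted (value, group, rank): (7,G1,1), (8,G2,2), (10,G3,3), (11,G2,4.5), (11,G3,4.5), (13,G4,6), (14,G1,7.5), (14,G2,7.5), (15,G1,9.5), (15,G3,9.5), (17,G3,11), (18,G4,12), (20,G2,13), (25,G2,14.5), (25,G4,14.5), (27,G3,16), (28,G4,17)
Step 2: Sum ranks within each group.
R_1 = 18 (n_1 = 3)
R_2 = 41.5 (n_2 = 5)
R_3 = 44 (n_3 = 5)
R_4 = 49.5 (n_4 = 4)
Step 3: H = 12/(N(N+1)) * sum(R_i^2/n_i) - 3(N+1)
     = 12/(17*18) * (18^2/3 + 41.5^2/5 + 44^2/5 + 49.5^2/4) - 3*18
     = 0.039216 * 1452.21 - 54
     = 2.949510.
Step 4: Ties present; correction factor C = 1 - 24/(17^3 - 17) = 0.995098. Corrected H = 2.949510 / 0.995098 = 2.964039.
Step 5: Under H0, H ~ chi^2(3); p-value = 0.397203.
Step 6: alpha = 0.05. fail to reject H0.

H = 2.9640, df = 3, p = 0.397203, fail to reject H0.


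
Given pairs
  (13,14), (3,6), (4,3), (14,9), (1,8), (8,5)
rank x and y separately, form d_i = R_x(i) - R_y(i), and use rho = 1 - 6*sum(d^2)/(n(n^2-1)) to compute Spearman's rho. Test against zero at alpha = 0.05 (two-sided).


Step 1: Rank x and y separately (midranks; no ties here).
rank(x): 13->5, 3->2, 4->3, 14->6, 1->1, 8->4
rank(y): 14->6, 6->3, 3->1, 9->5, 8->4, 5->2
Step 2: d_i = R_x(i) - R_y(i); compute d_i^2.
  (5-6)^2=1, (2-3)^2=1, (3-1)^2=4, (6-5)^2=1, (1-4)^2=9, (4-2)^2=4
sum(d^2) = 20.
Step 3: rho = 1 - 6*20 / (6*(6^2 - 1)) = 1 - 120/210 = 0.428571.
Step 4: Under H0, t = rho * sqrt((n-2)/(1-rho^2)) = 0.9487 ~ t(4).
Step 5: Two-sided p-value from the t-distribution with 4 df = 0.396501.
Step 6: alpha = 0.05. fail to reject H0.

rho = 0.4286, p = 0.396501, fail to reject H0 at alpha = 0.05.


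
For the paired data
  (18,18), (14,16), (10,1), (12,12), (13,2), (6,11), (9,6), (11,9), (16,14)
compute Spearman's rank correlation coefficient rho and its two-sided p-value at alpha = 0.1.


Step 1: Rank x and y separately (midranks; no ties here).
rank(x): 18->9, 14->7, 10->3, 12->5, 13->6, 6->1, 9->2, 11->4, 16->8
rank(y): 18->9, 16->8, 1->1, 12->6, 2->2, 11->5, 6->3, 9->4, 14->7
Step 2: d_i = R_x(i) - R_y(i); compute d_i^2.
  (9-9)^2=0, (7-8)^2=1, (3-1)^2=4, (5-6)^2=1, (6-2)^2=16, (1-5)^2=16, (2-3)^2=1, (4-4)^2=0, (8-7)^2=1
sum(d^2) = 40.
Step 3: rho = 1 - 6*40 / (9*(9^2 - 1)) = 1 - 240/720 = 0.666667.
Step 4: Under H0, t = rho * sqrt((n-2)/(1-rho^2)) = 2.3664 ~ t(7).
Step 5: Two-sided p-value from the t-distribution with 7 df = 0.049867.
Step 6: alpha = 0.1. reject H0.

rho = 0.6667, p = 0.049867, reject H0 at alpha = 0.1.


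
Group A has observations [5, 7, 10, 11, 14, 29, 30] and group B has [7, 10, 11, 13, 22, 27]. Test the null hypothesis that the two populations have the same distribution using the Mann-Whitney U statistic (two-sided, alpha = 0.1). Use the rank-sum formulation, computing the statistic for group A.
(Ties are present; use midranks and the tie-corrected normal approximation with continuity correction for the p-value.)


Step 1: Combine and sort all 13 observations; assign midranks.
sorted (value, group): (5,X), (7,X), (7,Y), (10,X), (10,Y), (11,X), (11,Y), (13,Y), (14,X), (22,Y), (27,Y), (29,X), (30,X)
ranks: 5->1, 7->2.5, 7->2.5, 10->4.5, 10->4.5, 11->6.5, 11->6.5, 13->8, 14->9, 22->10, 27->11, 29->12, 30->13
Step 2: Rank sum for X: R1 = 1 + 2.5 + 4.5 + 6.5 + 9 + 12 + 13 = 48.5.
Step 3: U_X = R1 - n1(n1+1)/2 = 48.5 - 7*8/2 = 48.5 - 28 = 20.5.
       U_Y = n1*n2 - U_X = 42 - 20.5 = 21.5.
Step 4: Ties are present, so use the tie-corrected normal approximation (with continuity correction) for the p-value.
Step 5: p-value = 1.000000; compare to alpha = 0.1. fail to reject H0.

U_X = 20.5, p = 1.000000, fail to reject H0 at alpha = 0.1.


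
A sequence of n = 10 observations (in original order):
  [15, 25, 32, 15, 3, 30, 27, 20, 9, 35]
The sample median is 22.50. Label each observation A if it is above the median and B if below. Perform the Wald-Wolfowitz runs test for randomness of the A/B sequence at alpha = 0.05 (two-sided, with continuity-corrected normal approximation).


Step 1: Compute median = 22.50; label A = above, B = below.
Labels in order: BAABBAABBA  (n_A = 5, n_B = 5)
Step 2: Count runs R = 6.
Step 3: Under H0 (random ordering), E[R] = 2*n_A*n_B/(n_A+n_B) + 1 = 2*5*5/10 + 1 = 6.0000.
        Var[R] = 2*n_A*n_B*(2*n_A*n_B - n_A - n_B) / ((n_A+n_B)^2 * (n_A+n_B-1)) = 2000/900 = 2.2222.
        SD[R] = 1.4907.
Step 4: R = E[R], so z = 0 with no continuity correction.
Step 5: Two-sided p-value via normal approximation = 2*(1 - Phi(|z|)) = 1.000000.
Step 6: alpha = 0.05. fail to reject H0.

R = 6, z = 0.0000, p = 1.000000, fail to reject H0.


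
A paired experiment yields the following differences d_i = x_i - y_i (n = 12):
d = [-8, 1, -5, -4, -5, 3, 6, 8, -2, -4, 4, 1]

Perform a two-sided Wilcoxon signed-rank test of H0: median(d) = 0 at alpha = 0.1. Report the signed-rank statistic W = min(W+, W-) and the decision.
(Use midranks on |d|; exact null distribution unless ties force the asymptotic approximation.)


Step 1: Drop any zero differences (none here) and take |d_i|.
|d| = [8, 1, 5, 4, 5, 3, 6, 8, 2, 4, 4, 1]
Step 2: Midrank |d_i| (ties get averaged ranks).
ranks: |8|->11.5, |1|->1.5, |5|->8.5, |4|->6, |5|->8.5, |3|->4, |6|->10, |8|->11.5, |2|->3, |4|->6, |4|->6, |1|->1.5
Step 3: Attach original signs; sum ranks with positive sign and with negative sign.
W+ = 1.5 + 4 + 10 + 11.5 + 6 + 1.5 = 34.5
W- = 11.5 + 8.5 + 6 + 8.5 + 3 + 6 = 43.5
(Check: W+ + W- = 78 should equal n(n+1)/2 = 78.)
Step 4: Test statistic W = min(W+, W-) = 34.5.
Step 5: Ties in |d|, so use the tie-corrected normal approximation.
        E[W] = n(n+1)/4 = 12*13/4 = 39.
        Tie groups: |d|=1 (t=2), |d|=4 (t=3), |d|=5 (t=2), |d|=8 (t=2); sum(t^3 - t) = 42.
        Var[W] = n(n+1)(2n+1)/24 - sum(t^3-t)/48 = 3900/24 - 42/48 = 161.625.
        z = (W - E[W]) / sqrt(Var[W]) = (34.5 - 39) / 12.7132 = -0.3540.
        Two-sided p = 2*Phi(z) = 0.723366.
Step 6: alpha = 0.1. fail to reject H0.

W+ = 34.5, W- = 43.5, W = min = 34.5, p = 0.723366, fail to reject H0.


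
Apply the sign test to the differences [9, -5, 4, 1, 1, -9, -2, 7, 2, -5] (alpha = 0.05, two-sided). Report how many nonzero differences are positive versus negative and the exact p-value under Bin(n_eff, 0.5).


Step 1: Discard zero differences. Original n = 10; n_eff = number of nonzero differences = 10.
Nonzero differences (with sign): +9, -5, +4, +1, +1, -9, -2, +7, +2, -5
Step 2: Count signs: positive = 6, negative = 4.
Step 3: Under H0: P(positive) = 0.5, so the number of positives S ~ Bin(10, 0.5).
Step 4: Two-sided exact p-value = sum of Bin(10,0.5) probabilities at or below the observed probability = 0.753906.
Step 5: alpha = 0.05. fail to reject H0.

n_eff = 10, pos = 6, neg = 4, p = 0.753906, fail to reject H0.


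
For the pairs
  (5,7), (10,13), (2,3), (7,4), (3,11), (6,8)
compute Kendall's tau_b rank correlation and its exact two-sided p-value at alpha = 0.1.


Step 1: Enumerate the 15 unordered pairs (i,j) with i<j and classify each by sign(x_j-x_i) * sign(y_j-y_i).
  (1,2):dx=+5,dy=+6->C; (1,3):dx=-3,dy=-4->C; (1,4):dx=+2,dy=-3->D; (1,5):dx=-2,dy=+4->D
  (1,6):dx=+1,dy=+1->C; (2,3):dx=-8,dy=-10->C; (2,4):dx=-3,dy=-9->C; (2,5):dx=-7,dy=-2->C
  (2,6):dx=-4,dy=-5->C; (3,4):dx=+5,dy=+1->C; (3,5):dx=+1,dy=+8->C; (3,6):dx=+4,dy=+5->C
  (4,5):dx=-4,dy=+7->D; (4,6):dx=-1,dy=+4->D; (5,6):dx=+3,dy=-3->D
Step 2: C = 10, D = 5, total pairs = 15.
Step 3: tau = (C - D)/(n(n-1)/2) = (10 - 5)/15 = 0.333333.
Step 4: Exact two-sided p-value (enumerate n! = 720 permutations of y under H0): p = 0.469444.
Step 5: alpha = 0.1. fail to reject H0.

tau_b = 0.3333 (C=10, D=5), p = 0.469444, fail to reject H0.


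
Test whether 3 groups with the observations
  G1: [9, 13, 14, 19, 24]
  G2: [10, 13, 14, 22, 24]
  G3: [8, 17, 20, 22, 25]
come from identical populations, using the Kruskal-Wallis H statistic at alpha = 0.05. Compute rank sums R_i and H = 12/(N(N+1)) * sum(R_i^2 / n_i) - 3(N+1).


Step 1: Combine all N = 15 observations and assign midranks.
sorted (value, group, rank): (8,G3,1), (9,G1,2), (10,G2,3), (13,G1,4.5), (13,G2,4.5), (14,G1,6.5), (14,G2,6.5), (17,G3,8), (19,G1,9), (20,G3,10), (22,G2,11.5), (22,G3,11.5), (24,G1,13.5), (24,G2,13.5), (25,G3,15)
Step 2: Sum ranks within each group.
R_1 = 35.5 (n_1 = 5)
R_2 = 39 (n_2 = 5)
R_3 = 45.5 (n_3 = 5)
Step 3: H = 12/(N(N+1)) * sum(R_i^2/n_i) - 3(N+1)
     = 12/(15*16) * (35.5^2/5 + 39^2/5 + 45.5^2/5) - 3*16
     = 0.050000 * 970.3 - 48
     = 0.515000.
Step 4: Ties present; correction factor C = 1 - 24/(15^3 - 15) = 0.992857. Corrected H = 0.515000 / 0.992857 = 0.518705.
Step 5: Under H0, H ~ chi^2(2); p-value = 0.771551.
Step 6: alpha = 0.05. fail to reject H0.

H = 0.5187, df = 2, p = 0.771551, fail to reject H0.


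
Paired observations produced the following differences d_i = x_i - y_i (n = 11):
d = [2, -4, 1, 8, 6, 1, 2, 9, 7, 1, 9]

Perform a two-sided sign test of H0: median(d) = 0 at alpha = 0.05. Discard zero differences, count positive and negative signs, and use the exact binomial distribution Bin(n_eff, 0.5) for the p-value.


Step 1: Discard zero differences. Original n = 11; n_eff = number of nonzero differences = 11.
Nonzero differences (with sign): +2, -4, +1, +8, +6, +1, +2, +9, +7, +1, +9
Step 2: Count signs: positive = 10, negative = 1.
Step 3: Under H0: P(positive) = 0.5, so the number of positives S ~ Bin(11, 0.5).
Step 4: Two-sided exact p-value = sum of Bin(11,0.5) probabilities at or below the observed probability = 0.011719.
Step 5: alpha = 0.05. reject H0.

n_eff = 11, pos = 10, neg = 1, p = 0.011719, reject H0.


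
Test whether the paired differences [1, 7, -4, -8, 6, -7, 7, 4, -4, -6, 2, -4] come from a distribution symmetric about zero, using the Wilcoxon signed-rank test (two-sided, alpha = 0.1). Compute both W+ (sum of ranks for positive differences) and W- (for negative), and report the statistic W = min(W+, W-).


Step 1: Drop any zero differences (none here) and take |d_i|.
|d| = [1, 7, 4, 8, 6, 7, 7, 4, 4, 6, 2, 4]
Step 2: Midrank |d_i| (ties get averaged ranks).
ranks: |1|->1, |7|->10, |4|->4.5, |8|->12, |6|->7.5, |7|->10, |7|->10, |4|->4.5, |4|->4.5, |6|->7.5, |2|->2, |4|->4.5
Step 3: Attach original signs; sum ranks with positive sign and with negative sign.
W+ = 1 + 10 + 7.5 + 10 + 4.5 + 2 = 35
W- = 4.5 + 12 + 10 + 4.5 + 7.5 + 4.5 = 43
(Check: W+ + W- = 78 should equal n(n+1)/2 = 78.)
Step 4: Test statistic W = min(W+, W-) = 35.
Step 5: Ties in |d|, so use the tie-corrected normal approximation.
        E[W] = n(n+1)/4 = 12*13/4 = 39.
        Tie groups: |d|=4 (t=4), |d|=6 (t=2), |d|=7 (t=3); sum(t^3 - t) = 90.
        Var[W] = n(n+1)(2n+1)/24 - sum(t^3-t)/48 = 3900/24 - 90/48 = 160.625.
        z = (W - E[W]) / sqrt(Var[W]) = (35 - 39) / 12.6738 = -0.3156.
        Two-sided p = 2*Phi(z) = 0.752297.
Step 6: alpha = 0.1. fail to reject H0.

W+ = 35, W- = 43, W = min = 35, p = 0.752297, fail to reject H0.


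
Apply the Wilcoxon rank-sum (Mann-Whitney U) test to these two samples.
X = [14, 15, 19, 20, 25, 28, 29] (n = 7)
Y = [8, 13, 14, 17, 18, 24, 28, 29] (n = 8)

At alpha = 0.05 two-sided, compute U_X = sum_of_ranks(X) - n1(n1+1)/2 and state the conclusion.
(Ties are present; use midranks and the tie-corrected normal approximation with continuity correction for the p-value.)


Step 1: Combine and sort all 15 observations; assign midranks.
sorted (value, group): (8,Y), (13,Y), (14,X), (14,Y), (15,X), (17,Y), (18,Y), (19,X), (20,X), (24,Y), (25,X), (28,X), (28,Y), (29,X), (29,Y)
ranks: 8->1, 13->2, 14->3.5, 14->3.5, 15->5, 17->6, 18->7, 19->8, 20->9, 24->10, 25->11, 28->12.5, 28->12.5, 29->14.5, 29->14.5
Step 2: Rank sum for X: R1 = 3.5 + 5 + 8 + 9 + 11 + 12.5 + 14.5 = 63.5.
Step 3: U_X = R1 - n1(n1+1)/2 = 63.5 - 7*8/2 = 63.5 - 28 = 35.5.
       U_Y = n1*n2 - U_X = 56 - 35.5 = 20.5.
Step 4: Ties are present, so use the tie-corrected normal approximation (with continuity correction) for the p-value.
Step 5: p-value = 0.416636; compare to alpha = 0.05. fail to reject H0.

U_X = 35.5, p = 0.416636, fail to reject H0 at alpha = 0.05.


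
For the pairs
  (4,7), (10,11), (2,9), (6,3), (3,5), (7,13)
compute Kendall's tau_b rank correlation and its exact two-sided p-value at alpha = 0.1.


Step 1: Enumerate the 15 unordered pairs (i,j) with i<j and classify each by sign(x_j-x_i) * sign(y_j-y_i).
  (1,2):dx=+6,dy=+4->C; (1,3):dx=-2,dy=+2->D; (1,4):dx=+2,dy=-4->D; (1,5):dx=-1,dy=-2->C
  (1,6):dx=+3,dy=+6->C; (2,3):dx=-8,dy=-2->C; (2,4):dx=-4,dy=-8->C; (2,5):dx=-7,dy=-6->C
  (2,6):dx=-3,dy=+2->D; (3,4):dx=+4,dy=-6->D; (3,5):dx=+1,dy=-4->D; (3,6):dx=+5,dy=+4->C
  (4,5):dx=-3,dy=+2->D; (4,6):dx=+1,dy=+10->C; (5,6):dx=+4,dy=+8->C
Step 2: C = 9, D = 6, total pairs = 15.
Step 3: tau = (C - D)/(n(n-1)/2) = (9 - 6)/15 = 0.200000.
Step 4: Exact two-sided p-value (enumerate n! = 720 permutations of y under H0): p = 0.719444.
Step 5: alpha = 0.1. fail to reject H0.

tau_b = 0.2000 (C=9, D=6), p = 0.719444, fail to reject H0.


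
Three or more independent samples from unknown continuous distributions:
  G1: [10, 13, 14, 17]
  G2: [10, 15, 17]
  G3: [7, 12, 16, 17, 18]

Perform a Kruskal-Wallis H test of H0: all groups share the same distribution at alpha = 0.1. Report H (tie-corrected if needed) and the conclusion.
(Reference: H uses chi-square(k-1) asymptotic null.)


Step 1: Combine all N = 12 observations and assign midranks.
sorted (value, group, rank): (7,G3,1), (10,G1,2.5), (10,G2,2.5), (12,G3,4), (13,G1,5), (14,G1,6), (15,G2,7), (16,G3,8), (17,G1,10), (17,G2,10), (17,G3,10), (18,G3,12)
Step 2: Sum ranks within each group.
R_1 = 23.5 (n_1 = 4)
R_2 = 19.5 (n_2 = 3)
R_3 = 35 (n_3 = 5)
Step 3: H = 12/(N(N+1)) * sum(R_i^2/n_i) - 3(N+1)
     = 12/(12*13) * (23.5^2/4 + 19.5^2/3 + 35^2/5) - 3*13
     = 0.076923 * 509.812 - 39
     = 0.216346.
Step 4: Ties present; correction factor C = 1 - 30/(12^3 - 12) = 0.982517. Corrected H = 0.216346 / 0.982517 = 0.220196.
Step 5: Under H0, H ~ chi^2(2); p-value = 0.895746.
Step 6: alpha = 0.1. fail to reject H0.

H = 0.2202, df = 2, p = 0.895746, fail to reject H0.


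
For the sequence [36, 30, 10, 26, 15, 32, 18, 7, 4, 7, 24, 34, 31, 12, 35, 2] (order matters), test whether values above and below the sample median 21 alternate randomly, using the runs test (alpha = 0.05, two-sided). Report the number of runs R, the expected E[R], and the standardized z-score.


Step 1: Compute median = 21; label A = above, B = below.
Labels in order: AABABABBBBAAABAB  (n_A = 8, n_B = 8)
Step 2: Count runs R = 10.
Step 3: Under H0 (random ordering), E[R] = 2*n_A*n_B/(n_A+n_B) + 1 = 2*8*8/16 + 1 = 9.0000.
        Var[R] = 2*n_A*n_B*(2*n_A*n_B - n_A - n_B) / ((n_A+n_B)^2 * (n_A+n_B-1)) = 14336/3840 = 3.7333.
        SD[R] = 1.9322.
Step 4: Continuity-corrected z = (R - 0.5 - E[R]) / SD[R] = (10 - 0.5 - 9.0000) / 1.9322 = 0.2588.
Step 5: Two-sided p-value via normal approximation = 2*(1 - Phi(|z|)) = 0.795809.
Step 6: alpha = 0.05. fail to reject H0.

R = 10, z = 0.2588, p = 0.795809, fail to reject H0.


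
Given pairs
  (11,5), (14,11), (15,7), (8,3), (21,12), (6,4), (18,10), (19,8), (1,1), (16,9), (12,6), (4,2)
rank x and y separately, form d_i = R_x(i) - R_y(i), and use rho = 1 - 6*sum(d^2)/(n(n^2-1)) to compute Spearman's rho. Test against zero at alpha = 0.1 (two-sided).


Step 1: Rank x and y separately (midranks; no ties here).
rank(x): 11->5, 14->7, 15->8, 8->4, 21->12, 6->3, 18->10, 19->11, 1->1, 16->9, 12->6, 4->2
rank(y): 5->5, 11->11, 7->7, 3->3, 12->12, 4->4, 10->10, 8->8, 1->1, 9->9, 6->6, 2->2
Step 2: d_i = R_x(i) - R_y(i); compute d_i^2.
  (5-5)^2=0, (7-11)^2=16, (8-7)^2=1, (4-3)^2=1, (12-12)^2=0, (3-4)^2=1, (10-10)^2=0, (11-8)^2=9, (1-1)^2=0, (9-9)^2=0, (6-6)^2=0, (2-2)^2=0
sum(d^2) = 28.
Step 3: rho = 1 - 6*28 / (12*(12^2 - 1)) = 1 - 168/1716 = 0.902098.
Step 4: Under H0, t = rho * sqrt((n-2)/(1-rho^2)) = 6.6106 ~ t(10).
Step 5: Two-sided p-value from the t-distribution with 10 df = 0.000060.
Step 6: alpha = 0.1. reject H0.

rho = 0.9021, p = 0.000060, reject H0 at alpha = 0.1.


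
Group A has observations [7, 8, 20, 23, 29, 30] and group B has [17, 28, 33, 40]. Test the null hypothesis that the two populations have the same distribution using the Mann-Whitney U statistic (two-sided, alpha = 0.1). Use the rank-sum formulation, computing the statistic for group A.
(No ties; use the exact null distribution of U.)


Step 1: Combine and sort all 10 observations; assign midranks.
sorted (value, group): (7,X), (8,X), (17,Y), (20,X), (23,X), (28,Y), (29,X), (30,X), (33,Y), (40,Y)
ranks: 7->1, 8->2, 17->3, 20->4, 23->5, 28->6, 29->7, 30->8, 33->9, 40->10
Step 2: Rank sum for X: R1 = 1 + 2 + 4 + 5 + 7 + 8 = 27.
Step 3: U_X = R1 - n1(n1+1)/2 = 27 - 6*7/2 = 27 - 21 = 6.
       U_Y = n1*n2 - U_X = 24 - 6 = 18.
Step 4: No ties, so the exact null distribution of U (based on enumerating the C(10,6) = 210 equally likely rank assignments) gives the two-sided p-value.
Step 5: p-value = 0.257143; compare to alpha = 0.1. fail to reject H0.

U_X = 6, p = 0.257143, fail to reject H0 at alpha = 0.1.


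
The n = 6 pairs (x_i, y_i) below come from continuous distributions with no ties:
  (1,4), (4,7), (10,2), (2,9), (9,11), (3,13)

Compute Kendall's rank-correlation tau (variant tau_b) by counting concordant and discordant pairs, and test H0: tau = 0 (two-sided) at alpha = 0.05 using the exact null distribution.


Step 1: Enumerate the 15 unordered pairs (i,j) with i<j and classify each by sign(x_j-x_i) * sign(y_j-y_i).
  (1,2):dx=+3,dy=+3->C; (1,3):dx=+9,dy=-2->D; (1,4):dx=+1,dy=+5->C; (1,5):dx=+8,dy=+7->C
  (1,6):dx=+2,dy=+9->C; (2,3):dx=+6,dy=-5->D; (2,4):dx=-2,dy=+2->D; (2,5):dx=+5,dy=+4->C
  (2,6):dx=-1,dy=+6->D; (3,4):dx=-8,dy=+7->D; (3,5):dx=-1,dy=+9->D; (3,6):dx=-7,dy=+11->D
  (4,5):dx=+7,dy=+2->C; (4,6):dx=+1,dy=+4->C; (5,6):dx=-6,dy=+2->D
Step 2: C = 7, D = 8, total pairs = 15.
Step 3: tau = (C - D)/(n(n-1)/2) = (7 - 8)/15 = -0.066667.
Step 4: Exact two-sided p-value (enumerate n! = 720 permutations of y under H0): p = 1.000000.
Step 5: alpha = 0.05. fail to reject H0.

tau_b = -0.0667 (C=7, D=8), p = 1.000000, fail to reject H0.


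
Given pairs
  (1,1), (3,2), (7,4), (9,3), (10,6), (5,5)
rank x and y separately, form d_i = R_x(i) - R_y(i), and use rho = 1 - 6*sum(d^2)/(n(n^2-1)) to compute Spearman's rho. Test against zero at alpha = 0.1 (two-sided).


Step 1: Rank x and y separately (midranks; no ties here).
rank(x): 1->1, 3->2, 7->4, 9->5, 10->6, 5->3
rank(y): 1->1, 2->2, 4->4, 3->3, 6->6, 5->5
Step 2: d_i = R_x(i) - R_y(i); compute d_i^2.
  (1-1)^2=0, (2-2)^2=0, (4-4)^2=0, (5-3)^2=4, (6-6)^2=0, (3-5)^2=4
sum(d^2) = 8.
Step 3: rho = 1 - 6*8 / (6*(6^2 - 1)) = 1 - 48/210 = 0.771429.
Step 4: Under H0, t = rho * sqrt((n-2)/(1-rho^2)) = 2.4247 ~ t(4).
Step 5: Two-sided p-value from the t-distribution with 4 df = 0.072397.
Step 6: alpha = 0.1. reject H0.

rho = 0.7714, p = 0.072397, reject H0 at alpha = 0.1.


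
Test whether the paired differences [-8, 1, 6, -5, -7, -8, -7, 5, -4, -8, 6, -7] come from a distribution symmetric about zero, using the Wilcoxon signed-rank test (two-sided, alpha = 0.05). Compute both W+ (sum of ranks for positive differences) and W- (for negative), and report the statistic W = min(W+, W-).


Step 1: Drop any zero differences (none here) and take |d_i|.
|d| = [8, 1, 6, 5, 7, 8, 7, 5, 4, 8, 6, 7]
Step 2: Midrank |d_i| (ties get averaged ranks).
ranks: |8|->11, |1|->1, |6|->5.5, |5|->3.5, |7|->8, |8|->11, |7|->8, |5|->3.5, |4|->2, |8|->11, |6|->5.5, |7|->8
Step 3: Attach original signs; sum ranks with positive sign and with negative sign.
W+ = 1 + 5.5 + 3.5 + 5.5 = 15.5
W- = 11 + 3.5 + 8 + 11 + 8 + 2 + 11 + 8 = 62.5
(Check: W+ + W- = 78 should equal n(n+1)/2 = 78.)
Step 4: Test statistic W = min(W+, W-) = 15.5.
Step 5: Ties in |d|, so use the tie-corrected normal approximation.
        E[W] = n(n+1)/4 = 12*13/4 = 39.
        Tie groups: |d|=5 (t=2), |d|=6 (t=2), |d|=7 (t=3), |d|=8 (t=3); sum(t^3 - t) = 60.
        Var[W] = n(n+1)(2n+1)/24 - sum(t^3-t)/48 = 3900/24 - 60/48 = 161.25.
        z = (W - E[W]) / sqrt(Var[W]) = (15.5 - 39) / 12.6984 = -1.8506.
        Two-sided p = 2*Phi(z) = 0.064224.
Step 6: alpha = 0.05. fail to reject H0.

W+ = 15.5, W- = 62.5, W = min = 15.5, p = 0.064224, fail to reject H0.


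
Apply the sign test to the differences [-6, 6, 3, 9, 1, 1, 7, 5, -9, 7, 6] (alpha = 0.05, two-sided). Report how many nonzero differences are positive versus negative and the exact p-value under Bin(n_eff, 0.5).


Step 1: Discard zero differences. Original n = 11; n_eff = number of nonzero differences = 11.
Nonzero differences (with sign): -6, +6, +3, +9, +1, +1, +7, +5, -9, +7, +6
Step 2: Count signs: positive = 9, negative = 2.
Step 3: Under H0: P(positive) = 0.5, so the number of positives S ~ Bin(11, 0.5).
Step 4: Two-sided exact p-value = sum of Bin(11,0.5) probabilities at or below the observed probability = 0.065430.
Step 5: alpha = 0.05. fail to reject H0.

n_eff = 11, pos = 9, neg = 2, p = 0.065430, fail to reject H0.


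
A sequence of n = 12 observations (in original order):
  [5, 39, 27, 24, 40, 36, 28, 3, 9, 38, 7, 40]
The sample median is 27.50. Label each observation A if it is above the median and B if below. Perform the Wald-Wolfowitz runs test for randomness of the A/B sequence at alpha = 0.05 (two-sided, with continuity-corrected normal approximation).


Step 1: Compute median = 27.50; label A = above, B = below.
Labels in order: BABBAAABBABA  (n_A = 6, n_B = 6)
Step 2: Count runs R = 8.
Step 3: Under H0 (random ordering), E[R] = 2*n_A*n_B/(n_A+n_B) + 1 = 2*6*6/12 + 1 = 7.0000.
        Var[R] = 2*n_A*n_B*(2*n_A*n_B - n_A - n_B) / ((n_A+n_B)^2 * (n_A+n_B-1)) = 4320/1584 = 2.7273.
        SD[R] = 1.6514.
Step 4: Continuity-corrected z = (R - 0.5 - E[R]) / SD[R] = (8 - 0.5 - 7.0000) / 1.6514 = 0.3028.
Step 5: Two-sided p-value via normal approximation = 2*(1 - Phi(|z|)) = 0.762069.
Step 6: alpha = 0.05. fail to reject H0.

R = 8, z = 0.3028, p = 0.762069, fail to reject H0.


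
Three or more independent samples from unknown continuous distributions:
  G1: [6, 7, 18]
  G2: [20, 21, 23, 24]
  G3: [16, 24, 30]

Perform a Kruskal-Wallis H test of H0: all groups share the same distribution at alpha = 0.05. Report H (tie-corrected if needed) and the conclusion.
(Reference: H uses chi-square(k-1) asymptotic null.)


Step 1: Combine all N = 10 observations and assign midranks.
sorted (value, group, rank): (6,G1,1), (7,G1,2), (16,G3,3), (18,G1,4), (20,G2,5), (21,G2,6), (23,G2,7), (24,G2,8.5), (24,G3,8.5), (30,G3,10)
Step 2: Sum ranks within each group.
R_1 = 7 (n_1 = 3)
R_2 = 26.5 (n_2 = 4)
R_3 = 21.5 (n_3 = 3)
Step 3: H = 12/(N(N+1)) * sum(R_i^2/n_i) - 3(N+1)
     = 12/(10*11) * (7^2/3 + 26.5^2/4 + 21.5^2/3) - 3*11
     = 0.109091 * 345.979 - 33
     = 4.743182.
Step 4: Ties present; correction factor C = 1 - 6/(10^3 - 10) = 0.993939. Corrected H = 4.743182 / 0.993939 = 4.772104.
Step 5: Under H0, H ~ chi^2(2); p-value = 0.091992.
Step 6: alpha = 0.05. fail to reject H0.

H = 4.7721, df = 2, p = 0.091992, fail to reject H0.


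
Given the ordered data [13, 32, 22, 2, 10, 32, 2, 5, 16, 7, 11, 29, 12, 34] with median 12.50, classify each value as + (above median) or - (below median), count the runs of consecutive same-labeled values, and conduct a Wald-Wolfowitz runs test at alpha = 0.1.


Step 1: Compute median = 12.50; label A = above, B = below.
Labels in order: AAABBABBABBABA  (n_A = 7, n_B = 7)
Step 2: Count runs R = 9.
Step 3: Under H0 (random ordering), E[R] = 2*n_A*n_B/(n_A+n_B) + 1 = 2*7*7/14 + 1 = 8.0000.
        Var[R] = 2*n_A*n_B*(2*n_A*n_B - n_A - n_B) / ((n_A+n_B)^2 * (n_A+n_B-1)) = 8232/2548 = 3.2308.
        SD[R] = 1.7974.
Step 4: Continuity-corrected z = (R - 0.5 - E[R]) / SD[R] = (9 - 0.5 - 8.0000) / 1.7974 = 0.2782.
Step 5: Two-sided p-value via normal approximation = 2*(1 - Phi(|z|)) = 0.780879.
Step 6: alpha = 0.1. fail to reject H0.

R = 9, z = 0.2782, p = 0.780879, fail to reject H0.


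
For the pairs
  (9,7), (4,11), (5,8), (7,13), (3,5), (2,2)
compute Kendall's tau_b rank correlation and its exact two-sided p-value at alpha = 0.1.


Step 1: Enumerate the 15 unordered pairs (i,j) with i<j and classify each by sign(x_j-x_i) * sign(y_j-y_i).
  (1,2):dx=-5,dy=+4->D; (1,3):dx=-4,dy=+1->D; (1,4):dx=-2,dy=+6->D; (1,5):dx=-6,dy=-2->C
  (1,6):dx=-7,dy=-5->C; (2,3):dx=+1,dy=-3->D; (2,4):dx=+3,dy=+2->C; (2,5):dx=-1,dy=-6->C
  (2,6):dx=-2,dy=-9->C; (3,4):dx=+2,dy=+5->C; (3,5):dx=-2,dy=-3->C; (3,6):dx=-3,dy=-6->C
  (4,5):dx=-4,dy=-8->C; (4,6):dx=-5,dy=-11->C; (5,6):dx=-1,dy=-3->C
Step 2: C = 11, D = 4, total pairs = 15.
Step 3: tau = (C - D)/(n(n-1)/2) = (11 - 4)/15 = 0.466667.
Step 4: Exact two-sided p-value (enumerate n! = 720 permutations of y under H0): p = 0.272222.
Step 5: alpha = 0.1. fail to reject H0.

tau_b = 0.4667 (C=11, D=4), p = 0.272222, fail to reject H0.


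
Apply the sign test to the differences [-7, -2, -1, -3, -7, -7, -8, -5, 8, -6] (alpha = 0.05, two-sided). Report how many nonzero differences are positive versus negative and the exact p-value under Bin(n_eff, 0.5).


Step 1: Discard zero differences. Original n = 10; n_eff = number of nonzero differences = 10.
Nonzero differences (with sign): -7, -2, -1, -3, -7, -7, -8, -5, +8, -6
Step 2: Count signs: positive = 1, negative = 9.
Step 3: Under H0: P(positive) = 0.5, so the number of positives S ~ Bin(10, 0.5).
Step 4: Two-sided exact p-value = sum of Bin(10,0.5) probabilities at or below the observed probability = 0.021484.
Step 5: alpha = 0.05. reject H0.

n_eff = 10, pos = 1, neg = 9, p = 0.021484, reject H0.


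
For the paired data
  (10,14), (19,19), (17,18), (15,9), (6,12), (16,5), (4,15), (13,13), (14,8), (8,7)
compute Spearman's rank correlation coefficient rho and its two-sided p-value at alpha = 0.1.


Step 1: Rank x and y separately (midranks; no ties here).
rank(x): 10->4, 19->10, 17->9, 15->7, 6->2, 16->8, 4->1, 13->5, 14->6, 8->3
rank(y): 14->7, 19->10, 18->9, 9->4, 12->5, 5->1, 15->8, 13->6, 8->3, 7->2
Step 2: d_i = R_x(i) - R_y(i); compute d_i^2.
  (4-7)^2=9, (10-10)^2=0, (9-9)^2=0, (7-4)^2=9, (2-5)^2=9, (8-1)^2=49, (1-8)^2=49, (5-6)^2=1, (6-3)^2=9, (3-2)^2=1
sum(d^2) = 136.
Step 3: rho = 1 - 6*136 / (10*(10^2 - 1)) = 1 - 816/990 = 0.175758.
Step 4: Under H0, t = rho * sqrt((n-2)/(1-rho^2)) = 0.5050 ~ t(8).
Step 5: Two-sided p-value from the t-distribution with 8 df = 0.627188.
Step 6: alpha = 0.1. fail to reject H0.

rho = 0.1758, p = 0.627188, fail to reject H0 at alpha = 0.1.


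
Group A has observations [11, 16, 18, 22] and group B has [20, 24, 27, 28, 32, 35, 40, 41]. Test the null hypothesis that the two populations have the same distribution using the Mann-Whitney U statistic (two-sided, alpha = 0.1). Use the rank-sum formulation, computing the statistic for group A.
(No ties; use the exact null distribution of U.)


Step 1: Combine and sort all 12 observations; assign midranks.
sorted (value, group): (11,X), (16,X), (18,X), (20,Y), (22,X), (24,Y), (27,Y), (28,Y), (32,Y), (35,Y), (40,Y), (41,Y)
ranks: 11->1, 16->2, 18->3, 20->4, 22->5, 24->6, 27->7, 28->8, 32->9, 35->10, 40->11, 41->12
Step 2: Rank sum for X: R1 = 1 + 2 + 3 + 5 = 11.
Step 3: U_X = R1 - n1(n1+1)/2 = 11 - 4*5/2 = 11 - 10 = 1.
       U_Y = n1*n2 - U_X = 32 - 1 = 31.
Step 4: No ties, so the exact null distribution of U (based on enumerating the C(12,4) = 495 equally likely rank assignments) gives the two-sided p-value.
Step 5: p-value = 0.008081; compare to alpha = 0.1. reject H0.

U_X = 1, p = 0.008081, reject H0 at alpha = 0.1.


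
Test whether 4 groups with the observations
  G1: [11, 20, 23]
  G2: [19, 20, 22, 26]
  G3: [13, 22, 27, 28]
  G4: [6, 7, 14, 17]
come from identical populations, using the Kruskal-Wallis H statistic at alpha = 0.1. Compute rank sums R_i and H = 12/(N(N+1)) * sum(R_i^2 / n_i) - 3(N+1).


Step 1: Combine all N = 15 observations and assign midranks.
sorted (value, group, rank): (6,G4,1), (7,G4,2), (11,G1,3), (13,G3,4), (14,G4,5), (17,G4,6), (19,G2,7), (20,G1,8.5), (20,G2,8.5), (22,G2,10.5), (22,G3,10.5), (23,G1,12), (26,G2,13), (27,G3,14), (28,G3,15)
Step 2: Sum ranks within each group.
R_1 = 23.5 (n_1 = 3)
R_2 = 39 (n_2 = 4)
R_3 = 43.5 (n_3 = 4)
R_4 = 14 (n_4 = 4)
Step 3: H = 12/(N(N+1)) * sum(R_i^2/n_i) - 3(N+1)
     = 12/(15*16) * (23.5^2/3 + 39^2/4 + 43.5^2/4 + 14^2/4) - 3*16
     = 0.050000 * 1086.4 - 48
     = 6.319792.
Step 4: Ties present; correction factor C = 1 - 12/(15^3 - 15) = 0.996429. Corrected H = 6.319792 / 0.996429 = 6.342443.
Step 5: Under H0, H ~ chi^2(3); p-value = 0.096088.
Step 6: alpha = 0.1. reject H0.

H = 6.3424, df = 3, p = 0.096088, reject H0.


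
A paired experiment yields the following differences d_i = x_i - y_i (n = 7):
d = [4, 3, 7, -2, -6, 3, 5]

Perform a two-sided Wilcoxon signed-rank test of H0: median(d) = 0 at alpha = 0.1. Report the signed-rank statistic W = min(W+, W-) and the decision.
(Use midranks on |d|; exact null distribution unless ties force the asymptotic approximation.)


Step 1: Drop any zero differences (none here) and take |d_i|.
|d| = [4, 3, 7, 2, 6, 3, 5]
Step 2: Midrank |d_i| (ties get averaged ranks).
ranks: |4|->4, |3|->2.5, |7|->7, |2|->1, |6|->6, |3|->2.5, |5|->5
Step 3: Attach original signs; sum ranks with positive sign and with negative sign.
W+ = 4 + 2.5 + 7 + 2.5 + 5 = 21
W- = 1 + 6 = 7
(Check: W+ + W- = 28 should equal n(n+1)/2 = 28.)
Step 4: Test statistic W = min(W+, W-) = 7.
Step 5: Ties in |d|, so use the tie-corrected normal approximation.
        E[W] = n(n+1)/4 = 7*8/4 = 14.
        Tie groups: |d|=3 (t=2); sum(t^3 - t) = 6.
        Var[W] = n(n+1)(2n+1)/24 - sum(t^3-t)/48 = 840/24 - 6/48 = 34.875.
        z = (W - E[W]) / sqrt(Var[W]) = (7 - 14) / 5.9055 = -1.1853.
        Two-sided p = 2*Phi(z) = 0.235885.
Step 6: alpha = 0.1. fail to reject H0.

W+ = 21, W- = 7, W = min = 7, p = 0.235885, fail to reject H0.


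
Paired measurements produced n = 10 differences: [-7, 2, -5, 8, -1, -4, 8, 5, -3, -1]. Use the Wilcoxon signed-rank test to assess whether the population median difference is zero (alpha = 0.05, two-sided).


Step 1: Drop any zero differences (none here) and take |d_i|.
|d| = [7, 2, 5, 8, 1, 4, 8, 5, 3, 1]
Step 2: Midrank |d_i| (ties get averaged ranks).
ranks: |7|->8, |2|->3, |5|->6.5, |8|->9.5, |1|->1.5, |4|->5, |8|->9.5, |5|->6.5, |3|->4, |1|->1.5
Step 3: Attach original signs; sum ranks with positive sign and with negative sign.
W+ = 3 + 9.5 + 9.5 + 6.5 = 28.5
W- = 8 + 6.5 + 1.5 + 5 + 4 + 1.5 = 26.5
(Check: W+ + W- = 55 should equal n(n+1)/2 = 55.)
Step 4: Test statistic W = min(W+, W-) = 26.5.
Step 5: Ties in |d|, so use the tie-corrected normal approximation.
        E[W] = n(n+1)/4 = 10*11/4 = 27.5.
        Tie groups: |d|=1 (t=2), |d|=5 (t=2), |d|=8 (t=2); sum(t^3 - t) = 18.
        Var[W] = n(n+1)(2n+1)/24 - sum(t^3-t)/48 = 2310/24 - 18/48 = 95.875.
        z = (W - E[W]) / sqrt(Var[W]) = (26.5 - 27.5) / 9.7916 = -0.1021.
        Two-sided p = 2*Phi(z) = 0.918655.
Step 6: alpha = 0.05. fail to reject H0.

W+ = 28.5, W- = 26.5, W = min = 26.5, p = 0.918655, fail to reject H0.


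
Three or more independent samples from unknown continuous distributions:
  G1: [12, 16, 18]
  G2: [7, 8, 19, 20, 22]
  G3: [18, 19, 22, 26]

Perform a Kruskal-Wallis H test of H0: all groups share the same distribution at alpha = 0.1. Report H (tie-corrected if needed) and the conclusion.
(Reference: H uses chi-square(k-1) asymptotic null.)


Step 1: Combine all N = 12 observations and assign midranks.
sorted (value, group, rank): (7,G2,1), (8,G2,2), (12,G1,3), (16,G1,4), (18,G1,5.5), (18,G3,5.5), (19,G2,7.5), (19,G3,7.5), (20,G2,9), (22,G2,10.5), (22,G3,10.5), (26,G3,12)
Step 2: Sum ranks within each group.
R_1 = 12.5 (n_1 = 3)
R_2 = 30 (n_2 = 5)
R_3 = 35.5 (n_3 = 4)
Step 3: H = 12/(N(N+1)) * sum(R_i^2/n_i) - 3(N+1)
     = 12/(12*13) * (12.5^2/3 + 30^2/5 + 35.5^2/4) - 3*13
     = 0.076923 * 547.146 - 39
     = 3.088141.
Step 4: Ties present; correction factor C = 1 - 18/(12^3 - 12) = 0.989510. Corrected H = 3.088141 / 0.989510 = 3.120878.
Step 5: Under H0, H ~ chi^2(2); p-value = 0.210044.
Step 6: alpha = 0.1. fail to reject H0.

H = 3.1209, df = 2, p = 0.210044, fail to reject H0.


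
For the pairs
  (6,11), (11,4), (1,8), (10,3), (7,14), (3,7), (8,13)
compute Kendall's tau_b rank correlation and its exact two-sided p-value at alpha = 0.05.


Step 1: Enumerate the 21 unordered pairs (i,j) with i<j and classify each by sign(x_j-x_i) * sign(y_j-y_i).
  (1,2):dx=+5,dy=-7->D; (1,3):dx=-5,dy=-3->C; (1,4):dx=+4,dy=-8->D; (1,5):dx=+1,dy=+3->C
  (1,6):dx=-3,dy=-4->C; (1,7):dx=+2,dy=+2->C; (2,3):dx=-10,dy=+4->D; (2,4):dx=-1,dy=-1->C
  (2,5):dx=-4,dy=+10->D; (2,6):dx=-8,dy=+3->D; (2,7):dx=-3,dy=+9->D; (3,4):dx=+9,dy=-5->D
  (3,5):dx=+6,dy=+6->C; (3,6):dx=+2,dy=-1->D; (3,7):dx=+7,dy=+5->C; (4,5):dx=-3,dy=+11->D
  (4,6):dx=-7,dy=+4->D; (4,7):dx=-2,dy=+10->D; (5,6):dx=-4,dy=-7->C; (5,7):dx=+1,dy=-1->D
  (6,7):dx=+5,dy=+6->C
Step 2: C = 9, D = 12, total pairs = 21.
Step 3: tau = (C - D)/(n(n-1)/2) = (9 - 12)/21 = -0.142857.
Step 4: Exact two-sided p-value (enumerate n! = 5040 permutations of y under H0): p = 0.772619.
Step 5: alpha = 0.05. fail to reject H0.

tau_b = -0.1429 (C=9, D=12), p = 0.772619, fail to reject H0.


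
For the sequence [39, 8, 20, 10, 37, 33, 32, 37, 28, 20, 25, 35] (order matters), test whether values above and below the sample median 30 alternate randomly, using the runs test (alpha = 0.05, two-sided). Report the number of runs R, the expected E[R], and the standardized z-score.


Step 1: Compute median = 30; label A = above, B = below.
Labels in order: ABBBAAAABBBA  (n_A = 6, n_B = 6)
Step 2: Count runs R = 5.
Step 3: Under H0 (random ordering), E[R] = 2*n_A*n_B/(n_A+n_B) + 1 = 2*6*6/12 + 1 = 7.0000.
        Var[R] = 2*n_A*n_B*(2*n_A*n_B - n_A - n_B) / ((n_A+n_B)^2 * (n_A+n_B-1)) = 4320/1584 = 2.7273.
        SD[R] = 1.6514.
Step 4: Continuity-corrected z = (R + 0.5 - E[R]) / SD[R] = (5 + 0.5 - 7.0000) / 1.6514 = -0.9083.
Step 5: Two-sided p-value via normal approximation = 2*(1 - Phi(|z|)) = 0.363722.
Step 6: alpha = 0.05. fail to reject H0.

R = 5, z = -0.9083, p = 0.363722, fail to reject H0.


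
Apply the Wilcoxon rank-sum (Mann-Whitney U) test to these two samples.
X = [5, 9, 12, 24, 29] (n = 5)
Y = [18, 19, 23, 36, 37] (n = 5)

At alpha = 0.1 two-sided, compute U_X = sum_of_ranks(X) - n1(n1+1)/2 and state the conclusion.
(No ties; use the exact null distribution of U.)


Step 1: Combine and sort all 10 observations; assign midranks.
sorted (value, group): (5,X), (9,X), (12,X), (18,Y), (19,Y), (23,Y), (24,X), (29,X), (36,Y), (37,Y)
ranks: 5->1, 9->2, 12->3, 18->4, 19->5, 23->6, 24->7, 29->8, 36->9, 37->10
Step 2: Rank sum for X: R1 = 1 + 2 + 3 + 7 + 8 = 21.
Step 3: U_X = R1 - n1(n1+1)/2 = 21 - 5*6/2 = 21 - 15 = 6.
       U_Y = n1*n2 - U_X = 25 - 6 = 19.
Step 4: No ties, so the exact null distribution of U (based on enumerating the C(10,5) = 252 equally likely rank assignments) gives the two-sided p-value.
Step 5: p-value = 0.222222; compare to alpha = 0.1. fail to reject H0.

U_X = 6, p = 0.222222, fail to reject H0 at alpha = 0.1.


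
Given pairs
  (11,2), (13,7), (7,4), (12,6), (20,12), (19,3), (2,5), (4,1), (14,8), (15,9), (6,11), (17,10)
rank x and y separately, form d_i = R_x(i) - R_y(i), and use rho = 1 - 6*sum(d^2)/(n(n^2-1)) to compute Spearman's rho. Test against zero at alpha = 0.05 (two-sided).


Step 1: Rank x and y separately (midranks; no ties here).
rank(x): 11->5, 13->7, 7->4, 12->6, 20->12, 19->11, 2->1, 4->2, 14->8, 15->9, 6->3, 17->10
rank(y): 2->2, 7->7, 4->4, 6->6, 12->12, 3->3, 5->5, 1->1, 8->8, 9->9, 11->11, 10->10
Step 2: d_i = R_x(i) - R_y(i); compute d_i^2.
  (5-2)^2=9, (7-7)^2=0, (4-4)^2=0, (6-6)^2=0, (12-12)^2=0, (11-3)^2=64, (1-5)^2=16, (2-1)^2=1, (8-8)^2=0, (9-9)^2=0, (3-11)^2=64, (10-10)^2=0
sum(d^2) = 154.
Step 3: rho = 1 - 6*154 / (12*(12^2 - 1)) = 1 - 924/1716 = 0.461538.
Step 4: Under H0, t = rho * sqrt((n-2)/(1-rho^2)) = 1.6452 ~ t(10).
Step 5: Two-sided p-value from the t-distribution with 10 df = 0.130948.
Step 6: alpha = 0.05. fail to reject H0.

rho = 0.4615, p = 0.130948, fail to reject H0 at alpha = 0.05.


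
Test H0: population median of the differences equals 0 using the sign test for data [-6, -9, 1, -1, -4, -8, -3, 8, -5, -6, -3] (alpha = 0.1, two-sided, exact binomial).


Step 1: Discard zero differences. Original n = 11; n_eff = number of nonzero differences = 11.
Nonzero differences (with sign): -6, -9, +1, -1, -4, -8, -3, +8, -5, -6, -3
Step 2: Count signs: positive = 2, negative = 9.
Step 3: Under H0: P(positive) = 0.5, so the number of positives S ~ Bin(11, 0.5).
Step 4: Two-sided exact p-value = sum of Bin(11,0.5) probabilities at or below the observed probability = 0.065430.
Step 5: alpha = 0.1. reject H0.

n_eff = 11, pos = 2, neg = 9, p = 0.065430, reject H0.


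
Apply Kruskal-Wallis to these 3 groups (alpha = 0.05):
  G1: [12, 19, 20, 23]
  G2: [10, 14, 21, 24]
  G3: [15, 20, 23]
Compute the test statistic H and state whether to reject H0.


Step 1: Combine all N = 11 observations and assign midranks.
sorted (value, group, rank): (10,G2,1), (12,G1,2), (14,G2,3), (15,G3,4), (19,G1,5), (20,G1,6.5), (20,G3,6.5), (21,G2,8), (23,G1,9.5), (23,G3,9.5), (24,G2,11)
Step 2: Sum ranks within each group.
R_1 = 23 (n_1 = 4)
R_2 = 23 (n_2 = 4)
R_3 = 20 (n_3 = 3)
Step 3: H = 12/(N(N+1)) * sum(R_i^2/n_i) - 3(N+1)
     = 12/(11*12) * (23^2/4 + 23^2/4 + 20^2/3) - 3*12
     = 0.090909 * 397.833 - 36
     = 0.166667.
Step 4: Ties present; correction factor C = 1 - 12/(11^3 - 11) = 0.990909. Corrected H = 0.166667 / 0.990909 = 0.168196.
Step 5: Under H0, H ~ chi^2(2); p-value = 0.919341.
Step 6: alpha = 0.05. fail to reject H0.

H = 0.1682, df = 2, p = 0.919341, fail to reject H0.


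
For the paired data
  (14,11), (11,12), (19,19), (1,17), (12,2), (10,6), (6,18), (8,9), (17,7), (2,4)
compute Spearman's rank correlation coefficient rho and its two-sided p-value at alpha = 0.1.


Step 1: Rank x and y separately (midranks; no ties here).
rank(x): 14->8, 11->6, 19->10, 1->1, 12->7, 10->5, 6->3, 8->4, 17->9, 2->2
rank(y): 11->6, 12->7, 19->10, 17->8, 2->1, 6->3, 18->9, 9->5, 7->4, 4->2
Step 2: d_i = R_x(i) - R_y(i); compute d_i^2.
  (8-6)^2=4, (6-7)^2=1, (10-10)^2=0, (1-8)^2=49, (7-1)^2=36, (5-3)^2=4, (3-9)^2=36, (4-5)^2=1, (9-4)^2=25, (2-2)^2=0
sum(d^2) = 156.
Step 3: rho = 1 - 6*156 / (10*(10^2 - 1)) = 1 - 936/990 = 0.054545.
Step 4: Under H0, t = rho * sqrt((n-2)/(1-rho^2)) = 0.1545 ~ t(8).
Step 5: Two-sided p-value from the t-distribution with 8 df = 0.881036.
Step 6: alpha = 0.1. fail to reject H0.

rho = 0.0545, p = 0.881036, fail to reject H0 at alpha = 0.1.


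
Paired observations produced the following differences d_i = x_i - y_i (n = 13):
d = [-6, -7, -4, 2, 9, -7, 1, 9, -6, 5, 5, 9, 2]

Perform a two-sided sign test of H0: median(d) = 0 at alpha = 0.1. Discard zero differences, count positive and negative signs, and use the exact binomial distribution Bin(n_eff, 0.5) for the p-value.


Step 1: Discard zero differences. Original n = 13; n_eff = number of nonzero differences = 13.
Nonzero differences (with sign): -6, -7, -4, +2, +9, -7, +1, +9, -6, +5, +5, +9, +2
Step 2: Count signs: positive = 8, negative = 5.
Step 3: Under H0: P(positive) = 0.5, so the number of positives S ~ Bin(13, 0.5).
Step 4: Two-sided exact p-value = sum of Bin(13,0.5) probabilities at or below the observed probability = 0.581055.
Step 5: alpha = 0.1. fail to reject H0.

n_eff = 13, pos = 8, neg = 5, p = 0.581055, fail to reject H0.


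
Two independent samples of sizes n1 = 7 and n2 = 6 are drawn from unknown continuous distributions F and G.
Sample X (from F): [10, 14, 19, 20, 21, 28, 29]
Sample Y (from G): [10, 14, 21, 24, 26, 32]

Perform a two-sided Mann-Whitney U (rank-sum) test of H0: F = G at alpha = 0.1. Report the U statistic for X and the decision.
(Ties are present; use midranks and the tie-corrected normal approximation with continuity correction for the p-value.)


Step 1: Combine and sort all 13 observations; assign midranks.
sorted (value, group): (10,X), (10,Y), (14,X), (14,Y), (19,X), (20,X), (21,X), (21,Y), (24,Y), (26,Y), (28,X), (29,X), (32,Y)
ranks: 10->1.5, 10->1.5, 14->3.5, 14->3.5, 19->5, 20->6, 21->7.5, 21->7.5, 24->9, 26->10, 28->11, 29->12, 32->13
Step 2: Rank sum for X: R1 = 1.5 + 3.5 + 5 + 6 + 7.5 + 11 + 12 = 46.5.
Step 3: U_X = R1 - n1(n1+1)/2 = 46.5 - 7*8/2 = 46.5 - 28 = 18.5.
       U_Y = n1*n2 - U_X = 42 - 18.5 = 23.5.
Step 4: Ties are present, so use the tie-corrected normal approximation (with continuity correction) for the p-value.
Step 5: p-value = 0.774190; compare to alpha = 0.1. fail to reject H0.

U_X = 18.5, p = 0.774190, fail to reject H0 at alpha = 0.1.
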